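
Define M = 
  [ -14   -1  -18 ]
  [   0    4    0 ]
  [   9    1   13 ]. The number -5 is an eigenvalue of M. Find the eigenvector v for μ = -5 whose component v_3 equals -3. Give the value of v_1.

6

M + 5I = [[-9, -1, -18], [0, 9, 0], [9, 1, 18]].
Solving (M + 5I)v = 0 gives the eigenspace spanned by (6, 0, -3).
With v_3 = -3, v = (6, 0, -3), so v_1 = 6.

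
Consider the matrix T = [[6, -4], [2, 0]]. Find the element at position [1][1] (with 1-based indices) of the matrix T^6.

Characteristic polynomial: r^2 - 6r + 8 = (r - 4)(r - 2), so the eigenvalues are 2, 4.
r=4: eigenvector (2, 1).
r=2: eigenvector (1, 1).
P = [[2, 1], [1, 1]], D = diag(4, 2), P⁻¹ = [[1, -1], [-1, 2]].
T⁶ = P·diag(4096, 64)·P⁻¹ = [[8128, -8064], [4032, -3968]].
The requested entry is 8128.

8128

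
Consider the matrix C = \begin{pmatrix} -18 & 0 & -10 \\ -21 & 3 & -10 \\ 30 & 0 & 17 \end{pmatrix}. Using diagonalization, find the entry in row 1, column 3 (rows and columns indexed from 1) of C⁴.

130

Characteristic polynomial: λ^3 - 2λ^2 - 9λ + 18 = (λ - 3)(λ - 2)(λ + 3), so the eigenvalues are -3, 2, 3.
λ=-3: eigenvector (2, 2, -3).
λ=3: eigenvector (0, 1, 0).
λ=2: eigenvector (1, 1, -2).
P = [[2, 0, 1], [2, 1, 1], [-3, 0, -2]], D = diag(-3, 3, 2), P⁻¹ = [[2, 0, 1], [-1, 1, 0], [-3, 0, -2]].
C⁴ = P·diag(81, 81, 16)·P⁻¹ = [[276, 0, 130], [195, 81, 130], [-390, 0, -179]].
The requested entry is 130.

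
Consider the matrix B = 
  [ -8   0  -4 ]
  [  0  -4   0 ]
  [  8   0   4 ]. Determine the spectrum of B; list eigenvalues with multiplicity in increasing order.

-4, -4, 0

Characteristic polynomial: p(λ) = λ^3 + 8λ^2 + 16λ = λ(λ + 4)^2.
Roots (with multiplicity): -4, -4, 0.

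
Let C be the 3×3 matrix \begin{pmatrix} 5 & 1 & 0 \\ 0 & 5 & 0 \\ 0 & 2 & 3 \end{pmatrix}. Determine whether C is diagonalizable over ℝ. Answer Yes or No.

No

Characteristic polynomial: p(t) = t^3 - 13t^2 + 55t - 75 = (t - 5)^2(t - 3).
t = 5 has algebraic multiplicity 2; rank(C − 5I) = 2, so geometric multiplicity = 1.
Geometric multiplicity < algebraic multiplicity, so C is not diagonalizable.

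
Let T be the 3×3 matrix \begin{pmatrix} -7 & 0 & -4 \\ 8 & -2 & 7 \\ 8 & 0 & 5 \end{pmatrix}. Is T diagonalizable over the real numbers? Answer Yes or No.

Yes

Characteristic polynomial: p(r) = r^3 + 4r^2 + r - 6 = (r - 1)(r + 2)(r + 3).
All 3 eigenvalues are distinct, so T is diagonalizable.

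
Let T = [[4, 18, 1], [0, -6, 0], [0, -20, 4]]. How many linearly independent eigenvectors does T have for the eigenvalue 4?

1

T − 4I = [[0, 18, 1], [0, -10, 0], [0, -20, 0]].
This matrix has rank 2, so its null space has dimension 3 − 2 = 1.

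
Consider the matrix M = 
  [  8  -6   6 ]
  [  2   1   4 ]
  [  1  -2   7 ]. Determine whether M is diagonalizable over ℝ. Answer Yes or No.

Yes

Characteristic polynomial: p(s) = s^3 - 16s^2 + 85s - 150 = (s - 6)(s - 5)^2.
s = 5 has algebraic multiplicity 2; rank(M − 5I) = 1, so geometric multiplicity = 2.
Every eigenvalue has geometric = algebraic multiplicity, so M is diagonalizable.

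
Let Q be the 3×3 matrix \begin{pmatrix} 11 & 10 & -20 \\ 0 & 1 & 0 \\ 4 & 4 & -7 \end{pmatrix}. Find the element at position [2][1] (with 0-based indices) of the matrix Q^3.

52

Characteristic polynomial: s^3 - 5s^2 + 7s - 3 = (s - 3)(s - 1)^2, so the eigenvalues are 1, 1, 3.
s=1: eigenvector (-1, 1, 0).
s=3: eigenvector (5, 0, 2).
s=1: eigenvector (2, 0, 1).
P = [[-1, 5, 2], [1, 0, 0], [0, 2, 1]], D = diag(1, 3, 1), P⁻¹ = [[0, 1, 0], [1, 1, -2], [-2, -2, 5]].
Q³ = P·diag(1, 27, 1)·P⁻¹ = [[131, 130, -260], [0, 1, 0], [52, 52, -103]].
The requested entry is 52.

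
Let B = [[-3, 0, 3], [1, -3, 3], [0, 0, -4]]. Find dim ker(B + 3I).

B + 3I = [[0, 0, 3], [1, 0, 3], [0, 0, -1]].
This matrix has rank 2, so its null space has dimension 3 − 2 = 1.

1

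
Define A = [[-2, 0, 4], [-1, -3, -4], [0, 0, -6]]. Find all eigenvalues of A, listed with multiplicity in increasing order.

-6, -3, -2

Characteristic polynomial: p(s) = s^3 + 11s^2 + 36s + 36 = (s + 2)(s + 3)(s + 6).
Roots (with multiplicity): -6, -3, -2.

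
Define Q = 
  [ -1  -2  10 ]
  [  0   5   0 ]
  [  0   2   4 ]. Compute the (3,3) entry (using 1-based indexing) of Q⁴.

256

Characteristic polynomial: μ^3 - 8μ^2 + 11μ + 20 = (μ - 5)(μ - 4)(μ + 1), so the eigenvalues are -1, 4, 5.
μ=-1: eigenvector (1, 0, 0).
μ=4: eigenvector (2, 0, 1).
μ=5: eigenvector (3, 1, 2).
P = [[1, 2, 3], [0, 0, 1], [0, 1, 2]], D = diag(-1, 4, 5), P⁻¹ = [[1, 1, -2], [0, -2, 1], [0, 1, 0]].
Q⁴ = P·diag(1, 256, 625)·P⁻¹ = [[1, 852, 510], [0, 625, 0], [0, 738, 256]].
The requested entry is 256.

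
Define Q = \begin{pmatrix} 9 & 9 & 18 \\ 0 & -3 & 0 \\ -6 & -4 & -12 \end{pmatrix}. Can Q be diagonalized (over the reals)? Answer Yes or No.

Characteristic polynomial: p(r) = r^3 + 6r^2 + 9r = r(r + 3)^2.
r = -3 has algebraic multiplicity 2; rank(Q + 3I) = 2, so geometric multiplicity = 1.
Geometric multiplicity < algebraic multiplicity, so Q is not diagonalizable.

No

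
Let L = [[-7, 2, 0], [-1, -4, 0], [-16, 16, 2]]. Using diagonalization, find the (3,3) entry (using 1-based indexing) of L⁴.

Characteristic polynomial: s^3 + 9s^2 + 8s - 60 = (s - 2)(s + 5)(s + 6), so the eigenvalues are -6, -5, 2.
s=-6: eigenvector (2, 1, 2).
s=-5: eigenvector (-1, -1, 0).
s=2: eigenvector (0, 0, 1).
P = [[2, -1, 0], [1, -1, 0], [2, 0, 1]], D = diag(-6, -5, 2), P⁻¹ = [[1, -1, 0], [1, -2, 0], [-2, 2, 1]].
L⁴ = P·diag(1296, 625, 16)·P⁻¹ = [[1967, -1342, 0], [671, -46, 0], [2560, -2560, 16]].
The requested entry is 16.

16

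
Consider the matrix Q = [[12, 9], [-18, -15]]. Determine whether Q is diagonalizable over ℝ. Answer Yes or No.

Yes

Characteristic polynomial: p(r) = r^2 + 3r - 18 = (r - 3)(r + 6).
All 2 eigenvalues are distinct, so Q is diagonalizable.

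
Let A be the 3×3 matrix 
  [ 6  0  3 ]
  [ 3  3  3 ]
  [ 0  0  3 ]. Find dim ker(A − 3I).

A − 3I = [[3, 0, 3], [3, 0, 3], [0, 0, 0]].
This matrix has rank 1, so its null space has dimension 3 − 1 = 2.

2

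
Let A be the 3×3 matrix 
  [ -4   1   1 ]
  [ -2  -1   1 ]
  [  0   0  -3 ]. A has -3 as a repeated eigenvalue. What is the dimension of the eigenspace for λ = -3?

1

A + 3I = [[-1, 1, 1], [-2, 2, 1], [0, 0, 0]].
This matrix has rank 2, so its null space has dimension 3 − 2 = 1.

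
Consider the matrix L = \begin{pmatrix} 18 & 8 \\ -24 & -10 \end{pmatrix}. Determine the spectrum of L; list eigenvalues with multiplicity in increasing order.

Characteristic polynomial: p(t) = t^2 - 8t + 12 = (t - 6)(t - 2).
Roots (with multiplicity): 2, 6.

2, 6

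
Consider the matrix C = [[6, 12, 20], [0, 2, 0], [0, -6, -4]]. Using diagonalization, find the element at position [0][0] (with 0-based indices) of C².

36

Characteristic polynomial: t^3 - 4t^2 - 20t + 48 = (t - 6)(t - 2)(t + 4), so the eigenvalues are -4, 2, 6.
t=-4: eigenvector (-2, 0, 1).
t=2: eigenvector (2, 1, -1).
t=6: eigenvector (1, 0, 0).
P = [[-2, 2, 1], [0, 1, 0], [1, -1, 0]], D = diag(-4, 2, 6), P⁻¹ = [[0, 1, 1], [0, 1, 0], [1, 0, 2]].
C² = P·diag(16, 4, 36)·P⁻¹ = [[36, -24, 40], [0, 4, 0], [0, 12, 16]].
The requested entry is 36.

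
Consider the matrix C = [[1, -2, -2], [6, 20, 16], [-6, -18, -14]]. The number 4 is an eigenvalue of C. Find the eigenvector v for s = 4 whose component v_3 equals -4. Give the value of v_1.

0

C − 4I = [[-3, -2, -2], [6, 16, 16], [-6, -18, -18]].
Solving (C − 4I)v = 0 gives the eigenspace spanned by (0, 4, -4).
With v_3 = -4, v = (0, 4, -4), so v_1 = 0.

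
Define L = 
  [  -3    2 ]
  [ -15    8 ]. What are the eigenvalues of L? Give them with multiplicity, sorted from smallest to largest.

2, 3

Characteristic polynomial: p(λ) = λ^2 - 5λ + 6 = (λ - 3)(λ - 2).
Roots (with multiplicity): 2, 3.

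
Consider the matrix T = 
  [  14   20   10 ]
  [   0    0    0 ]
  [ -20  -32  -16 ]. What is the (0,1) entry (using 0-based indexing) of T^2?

Characteristic polynomial: λ^3 + 2λ^2 - 24λ = λ(λ - 4)(λ + 6), so the eigenvalues are -6, 0, 4.
λ=-6: eigenvector (1, 0, -2).
λ=4: eigenvector (1, 0, -1).
λ=0: eigenvector (0, 1, -2).
P = [[1, 1, 0], [0, 0, 1], [-2, -1, -2]], D = diag(-6, 4, 0), P⁻¹ = [[-1, -2, -1], [2, 2, 1], [0, 1, 0]].
T² = P·diag(36, 16, 0)·P⁻¹ = [[-4, -40, -20], [0, 0, 0], [40, 112, 56]].
The requested entry is -40.

-40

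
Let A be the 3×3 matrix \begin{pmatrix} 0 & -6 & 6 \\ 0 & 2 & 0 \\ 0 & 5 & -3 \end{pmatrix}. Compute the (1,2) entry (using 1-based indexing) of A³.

-54

Characteristic polynomial: μ^3 + μ^2 - 6μ = μ(μ - 2)(μ + 3), so the eigenvalues are -3, 0, 2.
μ=0: eigenvector (1, 0, 0).
μ=2: eigenvector (0, 1, 1).
μ=-3: eigenvector (-2, 0, 1).
P = [[1, 0, -2], [0, 1, 0], [0, 1, 1]], D = diag(0, 2, -3), P⁻¹ = [[1, -2, 2], [0, 1, 0], [0, -1, 1]].
A³ = P·diag(0, 8, -27)·P⁻¹ = [[0, -54, 54], [0, 8, 0], [0, 35, -27]].
The requested entry is -54.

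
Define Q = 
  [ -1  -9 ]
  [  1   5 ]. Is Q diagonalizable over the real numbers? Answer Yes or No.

No

Characteristic polynomial: p(s) = s^2 - 4s + 4 = (s - 2)^2.
s = 2 has algebraic multiplicity 2; rank(Q − 2I) = 1, so geometric multiplicity = 1.
Geometric multiplicity < algebraic multiplicity, so Q is not diagonalizable.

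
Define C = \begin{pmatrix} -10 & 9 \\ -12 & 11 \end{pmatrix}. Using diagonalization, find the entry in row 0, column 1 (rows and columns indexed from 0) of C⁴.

Characteristic polynomial: r^2 - r - 2 = (r - 2)(r + 1), so the eigenvalues are -1, 2.
r=2: eigenvector (3, 4).
r=-1: eigenvector (1, 1).
P = [[3, 1], [4, 1]], D = diag(2, -1), P⁻¹ = [[-1, 1], [4, -3]].
C⁴ = P·diag(16, 1)·P⁻¹ = [[-44, 45], [-60, 61]].
The requested entry is 45.

45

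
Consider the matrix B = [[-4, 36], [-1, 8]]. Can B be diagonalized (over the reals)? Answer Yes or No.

No

Characteristic polynomial: p(λ) = λ^2 - 4λ + 4 = (λ - 2)^2.
λ = 2 has algebraic multiplicity 2; rank(B − 2I) = 1, so geometric multiplicity = 1.
Geometric multiplicity < algebraic multiplicity, so B is not diagonalizable.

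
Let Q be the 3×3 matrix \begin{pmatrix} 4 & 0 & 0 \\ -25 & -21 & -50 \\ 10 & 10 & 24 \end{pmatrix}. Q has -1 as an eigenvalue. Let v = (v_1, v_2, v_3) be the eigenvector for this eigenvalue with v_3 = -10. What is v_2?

Q + 1I = [[5, 0, 0], [-25, -20, -50], [10, 10, 25]].
Solving (Q + 1I)v = 0 gives the eigenspace spanned by (0, 25, -10).
With v_3 = -10, v = (0, 25, -10), so v_2 = 25.

25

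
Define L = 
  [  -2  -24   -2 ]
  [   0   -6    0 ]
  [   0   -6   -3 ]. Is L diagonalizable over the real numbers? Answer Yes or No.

Characteristic polynomial: p(t) = t^3 + 11t^2 + 36t + 36 = (t + 2)(t + 3)(t + 6).
All 3 eigenvalues are distinct, so L is diagonalizable.

Yes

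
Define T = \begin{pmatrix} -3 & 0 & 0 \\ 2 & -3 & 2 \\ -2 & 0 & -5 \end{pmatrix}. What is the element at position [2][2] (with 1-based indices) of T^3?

Characteristic polynomial: r^3 + 11r^2 + 39r + 45 = (r + 3)^2(r + 5), so the eigenvalues are -5, -3, -3.
r=-3: eigenvector (1, 1, -1).
r=-3: eigenvector (0, 1, 0).
r=-5: eigenvector (0, -1, 1).
P = [[1, 0, 0], [1, 1, -1], [-1, 0, 1]], D = diag(-3, -3, -5), P⁻¹ = [[1, 0, 0], [0, 1, 1], [1, 0, 1]].
T³ = P·diag(-27, -27, -125)·P⁻¹ = [[-27, 0, 0], [98, -27, 98], [-98, 0, -125]].
The requested entry is -27.

-27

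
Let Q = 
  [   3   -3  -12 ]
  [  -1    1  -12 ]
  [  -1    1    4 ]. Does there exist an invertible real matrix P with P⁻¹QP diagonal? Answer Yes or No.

No

Characteristic polynomial: p(t) = t^3 - 8t^2 + 16t = t(t - 4)^2.
t = 4 has algebraic multiplicity 2; rank(Q − 4I) = 2, so geometric multiplicity = 1.
Geometric multiplicity < algebraic multiplicity, so Q is not diagonalizable.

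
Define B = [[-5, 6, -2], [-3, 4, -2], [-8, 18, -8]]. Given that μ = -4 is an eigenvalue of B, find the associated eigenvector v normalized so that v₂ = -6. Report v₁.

-6

B + 4I = [[-1, 6, -2], [-3, 8, -2], [-8, 18, -4]].
Solving (B + 4I)v = 0 gives the eigenspace spanned by (-6, -6, -15).
With v₂ = -6, v = (-6, -6, -15), so v₁ = -6.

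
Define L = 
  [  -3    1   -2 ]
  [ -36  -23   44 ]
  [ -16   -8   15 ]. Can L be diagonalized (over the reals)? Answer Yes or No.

No

Characteristic polynomial: p(t) = t^3 + 11t^2 + 35t + 25 = (t + 1)(t + 5)^2.
t = -5 has algebraic multiplicity 2; rank(L + 5I) = 2, so geometric multiplicity = 1.
Geometric multiplicity < algebraic multiplicity, so L is not diagonalizable.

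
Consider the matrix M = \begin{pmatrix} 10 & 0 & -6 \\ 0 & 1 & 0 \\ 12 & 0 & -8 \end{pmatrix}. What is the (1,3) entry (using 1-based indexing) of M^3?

-72

Characteristic polynomial: r^3 - 3r^2 - 6r + 8 = (r - 4)(r - 1)(r + 2), so the eigenvalues are -2, 1, 4.
r=-2: eigenvector (-1, 0, -2).
r=1: eigenvector (0, 1, 0).
r=4: eigenvector (1, 0, 1).
P = [[-1, 0, 1], [0, 1, 0], [-2, 0, 1]], D = diag(-2, 1, 4), P⁻¹ = [[1, 0, -1], [0, 1, 0], [2, 0, -1]].
M³ = P·diag(-8, 1, 64)·P⁻¹ = [[136, 0, -72], [0, 1, 0], [144, 0, -80]].
The requested entry is -72.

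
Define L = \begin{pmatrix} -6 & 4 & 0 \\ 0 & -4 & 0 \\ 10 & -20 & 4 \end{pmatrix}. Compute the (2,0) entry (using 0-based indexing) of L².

Characteristic polynomial: μ^3 + 6μ^2 - 16μ - 96 = (μ - 4)(μ + 4)(μ + 6), so the eigenvalues are -6, -4, 4.
μ=-6: eigenvector (1, 0, -1).
μ=-4: eigenvector (2, 1, 0).
μ=4: eigenvector (0, 0, 1).
P = [[1, 2, 0], [0, 1, 0], [-1, 0, 1]], D = diag(-6, -4, 4), P⁻¹ = [[1, -2, 0], [0, 1, 0], [1, -2, 1]].
L² = P·diag(36, 16, 16)·P⁻¹ = [[36, -40, 0], [0, 16, 0], [-20, 40, 16]].
The requested entry is -20.

-20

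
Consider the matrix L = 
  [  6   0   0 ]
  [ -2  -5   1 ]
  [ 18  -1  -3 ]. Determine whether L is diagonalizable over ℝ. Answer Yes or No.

No

Characteristic polynomial: p(t) = t^3 + 2t^2 - 32t - 96 = (t - 6)(t + 4)^2.
t = -4 has algebraic multiplicity 2; rank(L + 4I) = 2, so geometric multiplicity = 1.
Geometric multiplicity < algebraic multiplicity, so L is not diagonalizable.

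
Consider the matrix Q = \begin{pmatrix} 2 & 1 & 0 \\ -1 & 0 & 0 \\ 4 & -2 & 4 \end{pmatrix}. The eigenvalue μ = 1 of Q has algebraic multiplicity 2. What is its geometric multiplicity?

1

Q − 1I = [[1, 1, 0], [-1, -1, 0], [4, -2, 3]].
This matrix has rank 2, so its null space has dimension 3 − 2 = 1.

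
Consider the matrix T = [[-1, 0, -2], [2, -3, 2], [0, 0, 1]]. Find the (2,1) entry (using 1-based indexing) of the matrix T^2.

-8

Characteristic polynomial: λ^3 + 3λ^2 - λ - 3 = (λ - 1)(λ + 1)(λ + 3), so the eigenvalues are -3, -1, 1.
λ=1: eigenvector (1, 0, -1).
λ=-3: eigenvector (0, 1, 0).
λ=-1: eigenvector (1, 1, 0).
P = [[1, 0, 1], [0, 1, 1], [-1, 0, 0]], D = diag(1, -3, -1), P⁻¹ = [[0, 0, -1], [-1, 1, -1], [1, 0, 1]].
T² = P·diag(1, 9, 1)·P⁻¹ = [[1, 0, 0], [-8, 9, -8], [0, 0, 1]].
The requested entry is -8.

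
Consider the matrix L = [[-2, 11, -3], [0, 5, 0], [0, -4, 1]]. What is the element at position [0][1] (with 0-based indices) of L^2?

Characteristic polynomial: s^3 - 4s^2 - 7s + 10 = (s - 5)(s - 1)(s + 2), so the eigenvalues are -2, 1, 5.
s=-2: eigenvector (1, 0, 0).
s=5: eigenvector (2, 1, -1).
s=1: eigenvector (-1, 0, 1).
P = [[1, 2, -1], [0, 1, 0], [0, -1, 1]], D = diag(-2, 5, 1), P⁻¹ = [[1, -1, 1], [0, 1, 0], [0, 1, 1]].
L² = P·diag(4, 25, 1)·P⁻¹ = [[4, 45, 3], [0, 25, 0], [0, -24, 1]].
The requested entry is 45.

45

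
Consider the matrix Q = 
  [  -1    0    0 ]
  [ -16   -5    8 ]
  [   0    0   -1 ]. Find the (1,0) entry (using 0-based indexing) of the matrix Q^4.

2496

Characteristic polynomial: λ^3 + 7λ^2 + 11λ + 5 = (λ + 1)^2(λ + 5), so the eigenvalues are -5, -1, -1.
λ=-1: eigenvector (1, -4, 0).
λ=-5: eigenvector (0, 1, 0).
λ=-1: eigenvector (1, -2, 1).
P = [[1, 0, 1], [-4, 1, -2], [0, 0, 1]], D = diag(-1, -5, -1), P⁻¹ = [[1, 0, -1], [4, 1, -2], [0, 0, 1]].
Q⁴ = P·diag(1, 625, 1)·P⁻¹ = [[1, 0, 0], [2496, 625, -1248], [0, 0, 1]].
The requested entry is 2496.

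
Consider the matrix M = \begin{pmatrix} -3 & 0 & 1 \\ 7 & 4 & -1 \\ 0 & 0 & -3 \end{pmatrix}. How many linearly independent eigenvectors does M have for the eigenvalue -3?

1

M + 3I = [[0, 0, 1], [7, 7, -1], [0, 0, 0]].
This matrix has rank 2, so its null space has dimension 3 − 2 = 1.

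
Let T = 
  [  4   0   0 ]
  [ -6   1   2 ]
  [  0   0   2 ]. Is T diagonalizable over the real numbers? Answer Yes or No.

Yes

Characteristic polynomial: p(r) = r^3 - 7r^2 + 14r - 8 = (r - 4)(r - 2)(r - 1).
All 3 eigenvalues are distinct, so T is diagonalizable.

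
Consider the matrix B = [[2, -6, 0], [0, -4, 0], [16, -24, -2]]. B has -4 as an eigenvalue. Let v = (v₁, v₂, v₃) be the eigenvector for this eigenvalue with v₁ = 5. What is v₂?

B + 4I = [[6, -6, 0], [0, 0, 0], [16, -24, 2]].
Solving (B + 4I)v = 0 gives the eigenspace spanned by (5, 5, 20).
With v₁ = 5, v = (5, 5, 20), so v₂ = 5.

5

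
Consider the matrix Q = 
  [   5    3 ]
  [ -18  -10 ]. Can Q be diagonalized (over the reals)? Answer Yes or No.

Characteristic polynomial: p(λ) = λ^2 + 5λ + 4 = (λ + 1)(λ + 4).
All 2 eigenvalues are distinct, so Q is diagonalizable.

Yes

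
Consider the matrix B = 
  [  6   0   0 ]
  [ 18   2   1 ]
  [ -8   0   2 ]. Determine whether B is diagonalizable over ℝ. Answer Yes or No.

No

Characteristic polynomial: p(s) = s^3 - 10s^2 + 28s - 24 = (s - 6)(s - 2)^2.
s = 2 has algebraic multiplicity 2; rank(B − 2I) = 2, so geometric multiplicity = 1.
Geometric multiplicity < algebraic multiplicity, so B is not diagonalizable.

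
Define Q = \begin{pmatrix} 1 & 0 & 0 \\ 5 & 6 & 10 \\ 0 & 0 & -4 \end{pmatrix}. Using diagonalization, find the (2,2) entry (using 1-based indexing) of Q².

36

Characteristic polynomial: λ^3 - 3λ^2 - 22λ + 24 = (λ - 6)(λ - 1)(λ + 4), so the eigenvalues are -4, 1, 6.
λ=6: eigenvector (0, 1, 0).
λ=1: eigenvector (-1, 1, 0).
λ=-4: eigenvector (0, -1, 1).
P = [[0, -1, 0], [1, 1, -1], [0, 0, 1]], D = diag(6, 1, -4), P⁻¹ = [[1, 1, 1], [-1, 0, 0], [0, 0, 1]].
Q² = P·diag(36, 1, 16)·P⁻¹ = [[1, 0, 0], [35, 36, 20], [0, 0, 16]].
The requested entry is 36.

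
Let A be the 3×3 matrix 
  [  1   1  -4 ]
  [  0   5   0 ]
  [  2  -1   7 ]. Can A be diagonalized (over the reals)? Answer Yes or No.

Characteristic polynomial: p(t) = t^3 - 13t^2 + 55t - 75 = (t - 5)^2(t - 3).
t = 5 has algebraic multiplicity 2; rank(A − 5I) = 2, so geometric multiplicity = 1.
Geometric multiplicity < algebraic multiplicity, so A is not diagonalizable.

No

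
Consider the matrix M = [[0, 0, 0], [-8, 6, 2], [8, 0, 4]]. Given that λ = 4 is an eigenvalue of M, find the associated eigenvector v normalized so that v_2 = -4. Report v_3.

M − 4I = [[-4, 0, 0], [-8, 2, 2], [8, 0, 0]].
Solving (M − 4I)v = 0 gives the eigenspace spanned by (0, -4, 4).
With v_2 = -4, v = (0, -4, 4), so v_3 = 4.

4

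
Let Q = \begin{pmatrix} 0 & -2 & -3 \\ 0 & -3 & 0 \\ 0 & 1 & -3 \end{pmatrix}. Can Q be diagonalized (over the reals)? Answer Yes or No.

Characteristic polynomial: p(λ) = λ^3 + 6λ^2 + 9λ = λ(λ + 3)^2.
λ = -3 has algebraic multiplicity 2; rank(Q + 3I) = 2, so geometric multiplicity = 1.
Geometric multiplicity < algebraic multiplicity, so Q is not diagonalizable.

No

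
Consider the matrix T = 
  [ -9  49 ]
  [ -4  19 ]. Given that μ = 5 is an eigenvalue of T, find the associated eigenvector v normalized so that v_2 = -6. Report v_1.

T − 5I = [[-14, 49], [-4, 14]].
Solving (T − 5I)v = 0 gives the eigenspace spanned by (-21, -6).
With v_2 = -6, v = (-21, -6), so v_1 = -21.

-21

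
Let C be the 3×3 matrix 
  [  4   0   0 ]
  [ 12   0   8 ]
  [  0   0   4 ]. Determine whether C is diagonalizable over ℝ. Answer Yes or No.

Yes

Characteristic polynomial: p(λ) = λ^3 - 8λ^2 + 16λ = λ(λ - 4)^2.
λ = 4 has algebraic multiplicity 2; rank(C − 4I) = 1, so geometric multiplicity = 2.
Every eigenvalue has geometric = algebraic multiplicity, so C is diagonalizable.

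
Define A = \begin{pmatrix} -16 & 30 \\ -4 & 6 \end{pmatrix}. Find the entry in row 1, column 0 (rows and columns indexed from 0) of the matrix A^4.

Characteristic polynomial: λ^2 + 10λ + 24 = (λ + 4)(λ + 6), so the eigenvalues are -6, -4.
λ=-4: eigenvector (-5, -2).
λ=-6: eigenvector (3, 1).
P = [[-5, 3], [-2, 1]], D = diag(-4, -6), P⁻¹ = [[1, -3], [2, -5]].
A⁴ = P·diag(256, 1296)·P⁻¹ = [[6496, -15600], [2080, -4944]].
The requested entry is 2080.

2080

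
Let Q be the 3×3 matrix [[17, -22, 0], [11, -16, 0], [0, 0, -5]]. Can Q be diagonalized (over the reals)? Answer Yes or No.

Characteristic polynomial: p(s) = s^3 + 4s^2 - 35s - 150 = (s - 6)(s + 5)^2.
s = -5 has algebraic multiplicity 2; rank(Q + 5I) = 1, so geometric multiplicity = 2.
Every eigenvalue has geometric = algebraic multiplicity, so Q is diagonalizable.

Yes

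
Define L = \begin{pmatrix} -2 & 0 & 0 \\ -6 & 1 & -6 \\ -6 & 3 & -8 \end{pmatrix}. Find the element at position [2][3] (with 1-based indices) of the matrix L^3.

Characteristic polynomial: r^3 + 9r^2 + 24r + 20 = (r + 2)^2(r + 5), so the eigenvalues are -5, -2, -2.
r=-2: eigenvector (1, 0, -1).
r=-2: eigenvector (0, 2, 1).
r=-5: eigenvector (0, 1, 1).
P = [[1, 0, 0], [0, 2, 1], [-1, 1, 1]], D = diag(-2, -2, -5), P⁻¹ = [[1, 0, 0], [-1, 1, -1], [2, -1, 2]].
L³ = P·diag(-8, -8, -125)·P⁻¹ = [[-8, 0, 0], [-234, 109, -234], [-234, 117, -242]].
The requested entry is -234.

-234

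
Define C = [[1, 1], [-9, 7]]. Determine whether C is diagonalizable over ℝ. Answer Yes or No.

No

Characteristic polynomial: p(λ) = λ^2 - 8λ + 16 = (λ - 4)^2.
λ = 4 has algebraic multiplicity 2; rank(C − 4I) = 1, so geometric multiplicity = 1.
Geometric multiplicity < algebraic multiplicity, so C is not diagonalizable.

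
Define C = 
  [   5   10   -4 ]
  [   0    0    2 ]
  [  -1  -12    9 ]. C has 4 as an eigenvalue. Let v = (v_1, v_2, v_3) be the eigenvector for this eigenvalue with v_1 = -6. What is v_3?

C − 4I = [[1, 10, -4], [0, -4, 2], [-1, -12, 5]].
Solving (C − 4I)v = 0 gives the eigenspace spanned by (-6, 3, 6).
With v_1 = -6, v = (-6, 3, 6), so v_3 = 6.

6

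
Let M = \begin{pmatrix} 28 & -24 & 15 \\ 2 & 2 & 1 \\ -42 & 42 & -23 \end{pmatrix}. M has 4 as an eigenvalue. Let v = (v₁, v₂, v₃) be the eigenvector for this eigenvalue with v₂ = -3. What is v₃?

M − 4I = [[24, -24, 15], [2, -2, 1], [-42, 42, -27]].
Solving (M − 4I)v = 0 gives the eigenspace spanned by (-3, -3, 0).
With v₂ = -3, v = (-3, -3, 0), so v₃ = 0.

0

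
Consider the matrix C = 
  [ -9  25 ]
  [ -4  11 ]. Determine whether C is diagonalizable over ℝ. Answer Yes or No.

Characteristic polynomial: p(μ) = μ^2 - 2μ + 1 = (μ - 1)^2.
μ = 1 has algebraic multiplicity 2; rank(C − 1I) = 1, so geometric multiplicity = 1.
Geometric multiplicity < algebraic multiplicity, so C is not diagonalizable.

No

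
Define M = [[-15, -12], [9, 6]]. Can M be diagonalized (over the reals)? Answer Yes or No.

Characteristic polynomial: p(t) = t^2 + 9t + 18 = (t + 3)(t + 6).
All 2 eigenvalues are distinct, so M is diagonalizable.

Yes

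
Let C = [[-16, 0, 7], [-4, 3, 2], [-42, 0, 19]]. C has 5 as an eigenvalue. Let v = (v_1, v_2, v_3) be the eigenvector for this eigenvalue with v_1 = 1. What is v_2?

C − 5I = [[-21, 0, 7], [-4, -2, 2], [-42, 0, 14]].
Solving (C − 5I)v = 0 gives the eigenspace spanned by (1, 1, 3).
With v_1 = 1, v = (1, 1, 3), so v_2 = 1.

1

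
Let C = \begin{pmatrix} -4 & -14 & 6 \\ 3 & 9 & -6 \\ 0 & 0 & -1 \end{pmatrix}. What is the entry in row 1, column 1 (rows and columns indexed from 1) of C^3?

-106

Characteristic polynomial: t^3 - 4t^2 + t + 6 = (t - 3)(t - 2)(t + 1), so the eigenvalues are -1, 2, 3.
t=2: eigenvector (7, -3, 0).
t=3: eigenvector (-2, 1, 0).
t=-1: eigenvector (2, 0, 1).
P = [[7, -2, 2], [-3, 1, 0], [0, 0, 1]], D = diag(2, 3, -1), P⁻¹ = [[1, 2, -2], [3, 7, -6], [0, 0, 1]].
C³ = P·diag(8, 27, -1)·P⁻¹ = [[-106, -266, 210], [57, 141, -114], [0, 0, -1]].
The requested entry is -106.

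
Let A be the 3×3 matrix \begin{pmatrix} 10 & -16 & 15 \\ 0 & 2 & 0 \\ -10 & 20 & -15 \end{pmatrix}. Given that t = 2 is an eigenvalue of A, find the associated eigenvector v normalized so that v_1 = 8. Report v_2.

A − 2I = [[8, -16, 15], [0, 0, 0], [-10, 20, -17]].
Solving (A − 2I)v = 0 gives the eigenspace spanned by (8, 4, 0).
With v_1 = 8, v = (8, 4, 0), so v_2 = 4.

4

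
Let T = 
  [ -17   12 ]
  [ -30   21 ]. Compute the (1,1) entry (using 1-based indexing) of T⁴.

-719

Characteristic polynomial: μ^2 - 4μ + 3 = (μ - 3)(μ - 1), so the eigenvalues are 1, 3.
μ=3: eigenvector (3, 5).
μ=1: eigenvector (-2, -3).
P = [[3, -2], [5, -3]], D = diag(3, 1), P⁻¹ = [[-3, 2], [-5, 3]].
T⁴ = P·diag(81, 1)·P⁻¹ = [[-719, 480], [-1200, 801]].
The requested entry is -719.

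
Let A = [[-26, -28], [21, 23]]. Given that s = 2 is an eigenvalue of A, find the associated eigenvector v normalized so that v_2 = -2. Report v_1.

A − 2I = [[-28, -28], [21, 21]].
Solving (A − 2I)v = 0 gives the eigenspace spanned by (2, -2).
With v_2 = -2, v = (2, -2), so v_1 = 2.

2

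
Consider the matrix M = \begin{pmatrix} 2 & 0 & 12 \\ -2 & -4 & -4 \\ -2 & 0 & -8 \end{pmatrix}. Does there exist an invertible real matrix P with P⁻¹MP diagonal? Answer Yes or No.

Characteristic polynomial: p(t) = t^3 + 10t^2 + 32t + 32 = (t + 2)(t + 4)^2.
t = -4 has algebraic multiplicity 2; rank(M + 4I) = 1, so geometric multiplicity = 2.
Every eigenvalue has geometric = algebraic multiplicity, so M is diagonalizable.

Yes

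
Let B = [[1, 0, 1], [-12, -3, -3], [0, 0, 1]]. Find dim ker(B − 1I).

B − 1I = [[0, 0, 1], [-12, -4, -3], [0, 0, 0]].
This matrix has rank 2, so its null space has dimension 3 − 2 = 1.

1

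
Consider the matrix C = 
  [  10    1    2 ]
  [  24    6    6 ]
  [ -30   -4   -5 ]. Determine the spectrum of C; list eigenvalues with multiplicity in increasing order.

3, 4, 4

Characteristic polynomial: p(λ) = λ^3 - 11λ^2 + 40λ - 48 = (λ - 4)^2(λ - 3).
Roots (with multiplicity): 3, 4, 4.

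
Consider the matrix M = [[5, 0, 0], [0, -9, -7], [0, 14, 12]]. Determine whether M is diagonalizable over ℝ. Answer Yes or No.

Characteristic polynomial: p(r) = r^3 - 8r^2 + 5r + 50 = (r - 5)^2(r + 2).
r = 5 has algebraic multiplicity 2; rank(M − 5I) = 1, so geometric multiplicity = 2.
Every eigenvalue has geometric = algebraic multiplicity, so M is diagonalizable.

Yes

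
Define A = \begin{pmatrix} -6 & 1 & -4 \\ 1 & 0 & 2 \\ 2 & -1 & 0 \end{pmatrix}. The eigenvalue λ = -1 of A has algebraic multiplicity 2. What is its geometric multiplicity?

1

A + 1I = [[-5, 1, -4], [1, 1, 2], [2, -1, 1]].
This matrix has rank 2, so its null space has dimension 3 − 2 = 1.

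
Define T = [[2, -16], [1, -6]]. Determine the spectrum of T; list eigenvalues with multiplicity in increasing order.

Characteristic polynomial: p(λ) = λ^2 + 4λ + 4 = (λ + 2)^2.
Roots (with multiplicity): -2, -2.

-2, -2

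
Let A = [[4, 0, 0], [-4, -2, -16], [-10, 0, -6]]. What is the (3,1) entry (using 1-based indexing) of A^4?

Characteristic polynomial: t^3 + 4t^2 - 20t - 48 = (t - 4)(t + 2)(t + 6), so the eigenvalues are -6, -2, 4.
t=4: eigenvector (1, 2, -1).
t=-2: eigenvector (0, 1, 0).
t=-6: eigenvector (0, 4, 1).
P = [[1, 0, 0], [2, 1, 4], [-1, 0, 1]], D = diag(4, -2, -6), P⁻¹ = [[1, 0, 0], [-6, 1, -4], [1, 0, 1]].
A⁴ = P·diag(256, 16, 1296)·P⁻¹ = [[256, 0, 0], [5600, 16, 5120], [1040, 0, 1296]].
The requested entry is 1040.

1040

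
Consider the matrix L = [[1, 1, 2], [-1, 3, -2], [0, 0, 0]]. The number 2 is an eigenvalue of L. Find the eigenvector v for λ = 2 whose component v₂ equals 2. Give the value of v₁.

L − 2I = [[-1, 1, 2], [-1, 1, -2], [0, 0, -2]].
Solving (L − 2I)v = 0 gives the eigenspace spanned by (2, 2, 0).
With v₂ = 2, v = (2, 2, 0), so v₁ = 2.

2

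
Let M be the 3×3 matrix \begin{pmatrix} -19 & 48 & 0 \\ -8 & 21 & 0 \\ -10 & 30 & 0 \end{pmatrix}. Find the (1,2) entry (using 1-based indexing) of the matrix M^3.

912

Characteristic polynomial: s^3 - 2s^2 - 15s = s(s - 5)(s + 3), so the eigenvalues are -3, 0, 5.
s=-3: eigenvector (3, 1, 0).
s=0: eigenvector (0, 0, 1).
s=5: eigenvector (2, 1, 2).
P = [[3, 0, 2], [1, 0, 1], [0, 1, 2]], D = diag(-3, 0, 5), P⁻¹ = [[1, -2, 0], [2, -6, 1], [-1, 3, 0]].
M³ = P·diag(-27, 0, 125)·P⁻¹ = [[-331, 912, 0], [-152, 429, 0], [-250, 750, 0]].
The requested entry is 912.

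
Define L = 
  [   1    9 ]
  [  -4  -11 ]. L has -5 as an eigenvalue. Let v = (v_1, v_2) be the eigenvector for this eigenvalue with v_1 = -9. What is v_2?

L + 5I = [[6, 9], [-4, -6]].
Solving (L + 5I)v = 0 gives the eigenspace spanned by (-9, 6).
With v_1 = -9, v = (-9, 6), so v_2 = 6.

6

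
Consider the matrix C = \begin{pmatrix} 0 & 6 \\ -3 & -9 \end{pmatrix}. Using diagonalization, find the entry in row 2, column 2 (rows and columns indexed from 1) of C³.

Characteristic polynomial: λ^2 + 9λ + 18 = (λ + 3)(λ + 6), so the eigenvalues are -6, -3.
λ=-3: eigenvector (-2, 1).
λ=-6: eigenvector (-1, 1).
P = [[-2, -1], [1, 1]], D = diag(-3, -6), P⁻¹ = [[-1, -1], [1, 2]].
C³ = P·diag(-27, -216)·P⁻¹ = [[162, 378], [-189, -405]].
The requested entry is -405.

-405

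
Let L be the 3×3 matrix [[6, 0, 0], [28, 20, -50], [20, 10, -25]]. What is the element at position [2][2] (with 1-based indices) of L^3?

500

Characteristic polynomial: r^3 - r^2 - 30r = r(r - 6)(r + 5), so the eigenvalues are -5, 0, 6.
r=0: eigenvector (0, 5, 2).
r=6: eigenvector (1, -2, 0).
r=-5: eigenvector (0, 2, 1).
P = [[0, 1, 0], [5, -2, 2], [2, 0, 1]], D = diag(0, 6, -5), P⁻¹ = [[2, 1, -2], [1, 0, 0], [-4, -2, 5]].
L³ = P·diag(0, 216, -125)·P⁻¹ = [[216, 0, 0], [568, 500, -1250], [500, 250, -625]].
The requested entry is 500.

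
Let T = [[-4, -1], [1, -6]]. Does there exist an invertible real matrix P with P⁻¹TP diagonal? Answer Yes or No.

No

Characteristic polynomial: p(λ) = λ^2 + 10λ + 25 = (λ + 5)^2.
λ = -5 has algebraic multiplicity 2; rank(T + 5I) = 1, so geometric multiplicity = 1.
Geometric multiplicity < algebraic multiplicity, so T is not diagonalizable.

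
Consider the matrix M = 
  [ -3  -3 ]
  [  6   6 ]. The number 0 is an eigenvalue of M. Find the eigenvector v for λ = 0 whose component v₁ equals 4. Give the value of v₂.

-4

M = [[-3, -3], [6, 6]].
Solving (M)v = 0 gives the eigenspace spanned by (4, -4).
With v₁ = 4, v = (4, -4), so v₂ = -4.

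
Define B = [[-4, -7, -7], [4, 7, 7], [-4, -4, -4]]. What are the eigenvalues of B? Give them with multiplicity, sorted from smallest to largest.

Characteristic polynomial: p(μ) = μ^3 + μ^2 - 12μ = μ(μ - 3)(μ + 4).
Roots (with multiplicity): -4, 0, 3.

-4, 0, 3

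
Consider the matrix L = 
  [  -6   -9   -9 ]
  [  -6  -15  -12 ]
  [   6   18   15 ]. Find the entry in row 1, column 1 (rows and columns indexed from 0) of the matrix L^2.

Characteristic polynomial: r^3 + 6r^2 - 9r - 54 = (r - 3)(r + 3)(r + 6), so the eigenvalues are -6, -3, 3.
r=-6: eigenvector (1, 2, -2).
r=3: eigenvector (-1, -1, 2).
r=-3: eigenvector (0, -1, 1).
P = [[1, -1, 0], [2, -1, -1], [-2, 2, 1]], D = diag(-6, 3, -3), P⁻¹ = [[1, 1, 1], [0, 1, 1], [2, 0, 1]].
L² = P·diag(36, 9, 9)·P⁻¹ = [[36, 27, 27], [54, 63, 54], [-54, -54, -45]].
The requested entry is 63.

63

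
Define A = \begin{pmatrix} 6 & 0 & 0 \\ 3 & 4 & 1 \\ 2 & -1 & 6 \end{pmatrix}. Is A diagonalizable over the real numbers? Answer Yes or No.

Characteristic polynomial: p(t) = t^3 - 16t^2 + 85t - 150 = (t - 6)(t - 5)^2.
t = 5 has algebraic multiplicity 2; rank(A − 5I) = 2, so geometric multiplicity = 1.
Geometric multiplicity < algebraic multiplicity, so A is not diagonalizable.

No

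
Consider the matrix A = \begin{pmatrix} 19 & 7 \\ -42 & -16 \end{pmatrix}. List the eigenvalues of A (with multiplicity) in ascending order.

Characteristic polynomial: p(λ) = λ^2 - 3λ - 10 = (λ - 5)(λ + 2).
Roots (with multiplicity): -2, 5.

-2, 5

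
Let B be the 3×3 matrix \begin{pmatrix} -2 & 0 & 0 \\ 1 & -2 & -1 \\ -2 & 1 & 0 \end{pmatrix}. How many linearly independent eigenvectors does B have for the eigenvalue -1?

1

B + 1I = [[-1, 0, 0], [1, -1, -1], [-2, 1, 1]].
This matrix has rank 2, so its null space has dimension 3 − 2 = 1.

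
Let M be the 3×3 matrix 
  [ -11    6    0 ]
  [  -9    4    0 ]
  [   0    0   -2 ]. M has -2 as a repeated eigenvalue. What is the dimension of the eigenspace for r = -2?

M + 2I = [[-9, 6, 0], [-9, 6, 0], [0, 0, 0]].
This matrix has rank 1, so its null space has dimension 3 − 1 = 2.

2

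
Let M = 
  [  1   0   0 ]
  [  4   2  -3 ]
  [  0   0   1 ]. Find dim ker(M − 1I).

M − 1I = [[0, 0, 0], [4, 1, -3], [0, 0, 0]].
This matrix has rank 1, so its null space has dimension 3 − 1 = 2.

2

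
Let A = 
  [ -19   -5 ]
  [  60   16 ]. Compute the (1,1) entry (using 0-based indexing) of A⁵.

Characteristic polynomial: μ^2 + 3μ - 4 = (μ - 1)(μ + 4), so the eigenvalues are -4, 1.
μ=1: eigenvector (-1, 4).
μ=-4: eigenvector (1, -3).
P = [[-1, 1], [4, -3]], D = diag(1, -4), P⁻¹ = [[3, 1], [4, 1]].
A⁵ = P·diag(1, -1024)·P⁻¹ = [[-4099, -1025], [12300, 3076]].
The requested entry is 3076.

3076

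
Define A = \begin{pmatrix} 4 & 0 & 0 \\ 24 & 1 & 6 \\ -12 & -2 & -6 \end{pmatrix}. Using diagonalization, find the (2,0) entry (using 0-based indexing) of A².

Characteristic polynomial: μ^3 + μ^2 - 14μ - 24 = (μ - 4)(μ + 2)(μ + 3), so the eigenvalues are -3, -2, 4.
μ=4: eigenvector (1, 4, -2).
μ=-2: eigenvector (0, -2, 1).
μ=-3: eigenvector (0, -3, 2).
P = [[1, 0, 0], [4, -2, -3], [-2, 1, 2]], D = diag(4, -2, -3), P⁻¹ = [[1, 0, 0], [2, -2, -3], [0, 1, 2]].
A² = P·diag(16, 4, 9)·P⁻¹ = [[16, 0, 0], [48, -11, -30], [-24, 10, 24]].
The requested entry is -24.

-24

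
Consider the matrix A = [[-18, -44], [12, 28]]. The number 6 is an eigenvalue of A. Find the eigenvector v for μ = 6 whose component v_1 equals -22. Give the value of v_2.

A − 6I = [[-24, -44], [12, 22]].
Solving (A − 6I)v = 0 gives the eigenspace spanned by (-22, 12).
With v_1 = -22, v = (-22, 12), so v_2 = 12.

12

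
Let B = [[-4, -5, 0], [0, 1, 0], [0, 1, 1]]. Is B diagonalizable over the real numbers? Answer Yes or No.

No

Characteristic polynomial: p(μ) = μ^3 + 2μ^2 - 7μ + 4 = (μ - 1)^2(μ + 4).
μ = 1 has algebraic multiplicity 2; rank(B − 1I) = 2, so geometric multiplicity = 1.
Geometric multiplicity < algebraic multiplicity, so B is not diagonalizable.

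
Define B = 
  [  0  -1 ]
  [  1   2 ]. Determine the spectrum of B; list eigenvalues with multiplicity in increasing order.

1, 1

Characteristic polynomial: p(μ) = μ^2 - 2μ + 1 = (μ - 1)^2.
Roots (with multiplicity): 1, 1.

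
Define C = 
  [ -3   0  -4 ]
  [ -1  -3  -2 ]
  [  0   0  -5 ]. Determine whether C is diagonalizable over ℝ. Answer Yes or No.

No

Characteristic polynomial: p(r) = r^3 + 11r^2 + 39r + 45 = (r + 3)^2(r + 5).
r = -3 has algebraic multiplicity 2; rank(C + 3I) = 2, so geometric multiplicity = 1.
Geometric multiplicity < algebraic multiplicity, so C is not diagonalizable.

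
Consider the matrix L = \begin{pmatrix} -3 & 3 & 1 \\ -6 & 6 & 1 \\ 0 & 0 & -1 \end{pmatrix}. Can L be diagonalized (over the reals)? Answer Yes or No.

Characteristic polynomial: p(t) = t^3 - 2t^2 - 3t = t(t - 3)(t + 1).
All 3 eigenvalues are distinct, so L is diagonalizable.

Yes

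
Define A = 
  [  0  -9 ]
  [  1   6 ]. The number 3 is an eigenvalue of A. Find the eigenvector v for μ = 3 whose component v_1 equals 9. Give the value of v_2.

-3

A − 3I = [[-3, -9], [1, 3]].
Solving (A − 3I)v = 0 gives the eigenspace spanned by (9, -3).
With v_1 = 9, v = (9, -3), so v_2 = -3.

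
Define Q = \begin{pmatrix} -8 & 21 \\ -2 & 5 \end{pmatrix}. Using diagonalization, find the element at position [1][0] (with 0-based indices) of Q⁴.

Characteristic polynomial: r^2 + 3r + 2 = (r + 1)(r + 2), so the eigenvalues are -2, -1.
r=-2: eigenvector (7, 2).
r=-1: eigenvector (3, 1).
P = [[7, 3], [2, 1]], D = diag(-2, -1), P⁻¹ = [[1, -3], [-2, 7]].
Q⁴ = P·diag(16, 1)·P⁻¹ = [[106, -315], [30, -89]].
The requested entry is 30.

30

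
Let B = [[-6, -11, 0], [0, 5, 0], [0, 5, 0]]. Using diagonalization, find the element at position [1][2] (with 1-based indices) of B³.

-341

Characteristic polynomial: μ^3 + μ^2 - 30μ = μ(μ - 5)(μ + 6), so the eigenvalues are -6, 0, 5.
μ=0: eigenvector (0, 0, 1).
μ=5: eigenvector (-1, 1, 1).
μ=-6: eigenvector (1, 0, 0).
P = [[0, -1, 1], [0, 1, 0], [1, 1, 0]], D = diag(0, 5, -6), P⁻¹ = [[0, -1, 1], [0, 1, 0], [1, 1, 0]].
B³ = P·diag(0, 125, -216)·P⁻¹ = [[-216, -341, 0], [0, 125, 0], [0, 125, 0]].
The requested entry is -341.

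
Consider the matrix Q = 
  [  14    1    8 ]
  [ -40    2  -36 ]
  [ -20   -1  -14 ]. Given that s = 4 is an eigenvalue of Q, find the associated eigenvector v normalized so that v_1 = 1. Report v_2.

Q − 4I = [[10, 1, 8], [-40, -2, -36], [-20, -1, -18]].
Solving (Q − 4I)v = 0 gives the eigenspace spanned by (1, -2, -1).
With v_1 = 1, v = (1, -2, -1), so v_2 = -2.

-2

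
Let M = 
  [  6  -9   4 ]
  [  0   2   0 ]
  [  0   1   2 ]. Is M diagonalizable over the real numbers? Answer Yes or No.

No

Characteristic polynomial: p(r) = r^3 - 10r^2 + 28r - 24 = (r - 6)(r - 2)^2.
r = 2 has algebraic multiplicity 2; rank(M − 2I) = 2, so geometric multiplicity = 1.
Geometric multiplicity < algebraic multiplicity, so M is not diagonalizable.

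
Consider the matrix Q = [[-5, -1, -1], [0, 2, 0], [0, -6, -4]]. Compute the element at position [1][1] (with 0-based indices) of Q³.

Characteristic polynomial: t^3 + 7t^2 + 2t - 40 = (t - 2)(t + 4)(t + 5), so the eigenvalues are -5, -4, 2.
t=-4: eigenvector (1, 0, -1).
t=2: eigenvector (0, 1, -1).
t=-5: eigenvector (1, 0, 0).
P = [[1, 0, 1], [0, 1, 0], [-1, -1, 0]], D = diag(-4, 2, -5), P⁻¹ = [[0, -1, -1], [0, 1, 0], [1, 1, 1]].
Q³ = P·diag(-64, 8, -125)·P⁻¹ = [[-125, -61, -61], [0, 8, 0], [0, -72, -64]].
The requested entry is 8.

8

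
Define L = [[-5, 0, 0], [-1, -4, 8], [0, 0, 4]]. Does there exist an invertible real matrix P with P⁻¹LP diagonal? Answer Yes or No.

Characteristic polynomial: p(r) = r^3 + 5r^2 - 16r - 80 = (r - 4)(r + 4)(r + 5).
All 3 eigenvalues are distinct, so L is diagonalizable.

Yes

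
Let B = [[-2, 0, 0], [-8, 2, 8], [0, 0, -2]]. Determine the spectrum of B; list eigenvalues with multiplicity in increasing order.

Characteristic polynomial: p(s) = s^3 + 2s^2 - 4s - 8 = (s - 2)(s + 2)^2.
Roots (with multiplicity): -2, -2, 2.

-2, -2, 2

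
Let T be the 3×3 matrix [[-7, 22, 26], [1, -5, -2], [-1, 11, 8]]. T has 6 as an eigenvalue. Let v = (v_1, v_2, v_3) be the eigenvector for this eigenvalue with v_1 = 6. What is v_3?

3

T − 6I = [[-13, 22, 26], [1, -11, -2], [-1, 11, 2]].
Solving (T − 6I)v = 0 gives the eigenspace spanned by (6, 0, 3).
With v_1 = 6, v = (6, 0, 3), so v_3 = 3.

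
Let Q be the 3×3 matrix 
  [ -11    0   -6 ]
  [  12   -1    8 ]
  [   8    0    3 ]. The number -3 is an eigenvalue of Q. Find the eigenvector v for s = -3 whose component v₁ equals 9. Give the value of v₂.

-6

Q + 3I = [[-8, 0, -6], [12, 2, 8], [8, 0, 6]].
Solving (Q + 3I)v = 0 gives the eigenspace spanned by (9, -6, -12).
With v₁ = 9, v = (9, -6, -12), so v₂ = -6.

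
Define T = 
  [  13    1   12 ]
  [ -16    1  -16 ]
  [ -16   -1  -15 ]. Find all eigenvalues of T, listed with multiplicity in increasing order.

-3, 1, 1

Characteristic polynomial: p(r) = r^3 + r^2 - 5r + 3 = (r - 1)^2(r + 3).
Roots (with multiplicity): -3, 1, 1.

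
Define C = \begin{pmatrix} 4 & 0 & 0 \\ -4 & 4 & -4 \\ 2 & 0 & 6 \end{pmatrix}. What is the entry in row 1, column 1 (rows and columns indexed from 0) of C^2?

16

Characteristic polynomial: μ^3 - 14μ^2 + 64μ - 96 = (μ - 6)(μ - 4)^2, so the eigenvalues are 4, 4, 6.
μ=4: eigenvector (1, 2, -1).
μ=4: eigenvector (0, 1, 0).
μ=6: eigenvector (0, -2, 1).
P = [[1, 0, 0], [2, 1, -2], [-1, 0, 1]], D = diag(4, 4, 6), P⁻¹ = [[1, 0, 0], [0, 1, 2], [1, 0, 1]].
C² = P·diag(16, 16, 36)·P⁻¹ = [[16, 0, 0], [-40, 16, -40], [20, 0, 36]].
The requested entry is 16.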